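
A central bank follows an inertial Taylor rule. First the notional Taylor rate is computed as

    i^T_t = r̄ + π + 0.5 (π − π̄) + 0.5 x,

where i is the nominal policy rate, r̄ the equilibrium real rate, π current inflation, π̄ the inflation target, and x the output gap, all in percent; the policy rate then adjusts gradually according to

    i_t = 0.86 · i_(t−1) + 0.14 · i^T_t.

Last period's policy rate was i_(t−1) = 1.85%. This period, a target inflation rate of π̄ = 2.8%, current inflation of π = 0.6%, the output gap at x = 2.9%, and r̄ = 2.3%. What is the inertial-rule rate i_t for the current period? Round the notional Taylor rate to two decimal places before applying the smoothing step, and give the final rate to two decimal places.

2.05%

i^T_t = 2.3 + 0.6 + 0.5 × (0.6 − 2.8) + 0.5 × 2.9
   = 2.3 + 0.6 − 1.1 + 1.45 = 3.25
i_t = 0.86 × 1.85 + 0.14 × 3.25 = 1.591 + 0.455 = 2.05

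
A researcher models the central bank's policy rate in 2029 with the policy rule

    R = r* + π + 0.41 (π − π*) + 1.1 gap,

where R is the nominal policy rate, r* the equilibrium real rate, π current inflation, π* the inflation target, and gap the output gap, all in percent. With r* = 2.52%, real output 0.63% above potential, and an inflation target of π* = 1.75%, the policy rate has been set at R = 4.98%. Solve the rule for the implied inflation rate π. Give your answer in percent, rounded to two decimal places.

Output 0.63% above potential → gap = 0.63.
Collecting π: R = r* + (1 + 0.41) π − 0.41 π* + 1.1 gap
1.41 π = 4.98 − 2.52 + 0.41 × 1.75 − 1.1 × 0.63 = 2.4845
π = 2.4845 / 1.41 = 1.76

1.76%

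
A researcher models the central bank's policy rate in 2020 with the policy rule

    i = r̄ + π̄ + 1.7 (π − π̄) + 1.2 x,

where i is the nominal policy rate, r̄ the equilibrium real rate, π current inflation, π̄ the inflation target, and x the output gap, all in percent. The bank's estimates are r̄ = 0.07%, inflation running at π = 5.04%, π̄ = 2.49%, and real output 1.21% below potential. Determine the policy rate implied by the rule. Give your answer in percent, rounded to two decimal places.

5.44%

Output 1.21% below potential → x = -1.21.
i = 0.07 + 2.49 + 1.7 × (5.04 − 2.49) + 1.2 × (-1.21)
   = 0.07 + 2.49 + 4.335 − 1.452 = 5.44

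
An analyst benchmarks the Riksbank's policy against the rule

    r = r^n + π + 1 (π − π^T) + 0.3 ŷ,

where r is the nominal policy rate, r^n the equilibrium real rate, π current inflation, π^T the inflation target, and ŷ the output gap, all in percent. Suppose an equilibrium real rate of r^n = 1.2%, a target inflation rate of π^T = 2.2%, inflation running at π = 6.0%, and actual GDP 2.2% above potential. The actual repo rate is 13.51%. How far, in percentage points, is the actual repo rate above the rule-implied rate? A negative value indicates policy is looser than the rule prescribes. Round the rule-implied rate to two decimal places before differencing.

Output 2.2% above potential → ŷ = 2.2.
r = 1.2 + 6.0 + 1 × (6.0 − 2.2) + 0.3 × 2.2
   = 1.2 + 6 + 3.8 + 0.66 = 11.66
Deviation = 13.51 − 11.66 = 1.85 pp.

1.85 pp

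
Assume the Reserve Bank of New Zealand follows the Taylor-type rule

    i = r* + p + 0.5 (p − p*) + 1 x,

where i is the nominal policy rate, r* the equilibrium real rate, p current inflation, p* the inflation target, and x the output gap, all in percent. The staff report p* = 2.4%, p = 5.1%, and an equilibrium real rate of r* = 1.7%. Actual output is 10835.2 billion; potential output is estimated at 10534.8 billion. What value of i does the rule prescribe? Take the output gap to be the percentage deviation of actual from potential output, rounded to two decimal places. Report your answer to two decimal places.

11.00%

Output gap = 100 × (10835.2 − 10534.8) / 10534.8 = 2.85%.
i = 1.70 + 5.10 + 0.5 × (5.10 − 2.40) + 1 × 2.85
   = 1.70 + 5.1 + 1.35 + 2.85 = 11.00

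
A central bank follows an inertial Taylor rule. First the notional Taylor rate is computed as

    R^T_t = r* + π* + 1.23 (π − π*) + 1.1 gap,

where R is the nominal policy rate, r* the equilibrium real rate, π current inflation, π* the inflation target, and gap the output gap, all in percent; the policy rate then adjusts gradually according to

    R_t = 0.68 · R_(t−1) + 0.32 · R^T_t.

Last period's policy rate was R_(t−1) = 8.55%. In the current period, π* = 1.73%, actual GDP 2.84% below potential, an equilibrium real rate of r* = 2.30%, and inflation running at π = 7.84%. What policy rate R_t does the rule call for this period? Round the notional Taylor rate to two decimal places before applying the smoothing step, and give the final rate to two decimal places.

8.51%

Output 2.84% below potential → gap = -2.84.
R^T_t = 2.30 + 1.73 + 1.23 × (7.84 − 1.73) + 1.1 × (-2.84)
   = 2.30 + 1.73 + 7.5153 − 3.124 = 8.42
R_t = 0.68 × 8.55 + 0.32 × 8.42 = 5.814 + 2.6944 = 8.51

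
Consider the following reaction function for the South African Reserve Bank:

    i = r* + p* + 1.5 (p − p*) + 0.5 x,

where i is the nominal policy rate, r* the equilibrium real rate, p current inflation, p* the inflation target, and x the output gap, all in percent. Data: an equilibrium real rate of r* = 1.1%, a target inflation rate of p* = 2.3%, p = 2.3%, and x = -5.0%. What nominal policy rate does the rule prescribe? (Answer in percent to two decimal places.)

i = 1.1 + 2.3 + 1.5 × (2.3 − 2.3) + 0.5 × (-5.0)
   = 1.1 + 2.3 + 0 − 2.5 = 0.90

0.90%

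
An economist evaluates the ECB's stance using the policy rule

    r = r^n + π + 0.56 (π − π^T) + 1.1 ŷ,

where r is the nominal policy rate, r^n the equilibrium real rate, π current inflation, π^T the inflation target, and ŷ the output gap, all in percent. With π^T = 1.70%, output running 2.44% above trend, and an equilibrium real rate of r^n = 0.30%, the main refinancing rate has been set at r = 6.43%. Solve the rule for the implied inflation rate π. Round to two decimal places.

2.82%

Output 2.44% above potential → ŷ = 2.44.
Collecting π: r = r^n + (1 + 0.56) π − 0.56 π^T + 1.1 ŷ
1.56 π = 6.43 − 0.30 + 0.56 × 1.70 − 1.1 × 2.44 = 4.398
π = 4.398 / 1.56 = 2.82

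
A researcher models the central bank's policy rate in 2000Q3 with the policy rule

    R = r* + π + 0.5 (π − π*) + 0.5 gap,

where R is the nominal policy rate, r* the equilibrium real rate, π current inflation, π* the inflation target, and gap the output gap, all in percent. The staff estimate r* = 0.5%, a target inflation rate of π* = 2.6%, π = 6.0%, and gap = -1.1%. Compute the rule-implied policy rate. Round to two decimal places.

R = 0.5 + 6.0 + 0.5 × (6.0 − 2.6) + 0.5 × (-1.1)
   = 0.5 + 6 + 1.7 − 0.55 = 7.65

7.65%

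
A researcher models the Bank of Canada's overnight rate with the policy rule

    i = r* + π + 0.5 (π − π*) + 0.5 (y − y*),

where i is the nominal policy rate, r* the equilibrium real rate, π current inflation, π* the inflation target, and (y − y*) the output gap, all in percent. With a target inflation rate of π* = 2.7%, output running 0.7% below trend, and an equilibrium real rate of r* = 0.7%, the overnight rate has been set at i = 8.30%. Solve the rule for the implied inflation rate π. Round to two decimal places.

Output 0.7% below potential → (y − y*) = -0.7.
Collecting π: i = r* + (1 + 0.5) π − 0.5 π* + 0.5 (y − y*)
1.5 π = 8.30 − 0.7 + 0.5 × 2.7 − 0.5 × (-0.7) = 9.3
π = 9.3 / 1.5 = 6.20

6.20%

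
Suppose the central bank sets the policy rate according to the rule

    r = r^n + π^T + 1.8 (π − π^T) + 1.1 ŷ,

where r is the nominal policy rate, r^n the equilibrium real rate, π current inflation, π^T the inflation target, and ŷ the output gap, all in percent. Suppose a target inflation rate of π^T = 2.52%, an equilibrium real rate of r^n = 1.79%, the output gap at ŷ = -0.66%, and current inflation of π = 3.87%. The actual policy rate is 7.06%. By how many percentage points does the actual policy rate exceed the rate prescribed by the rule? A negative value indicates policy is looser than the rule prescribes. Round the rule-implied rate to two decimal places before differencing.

1.05 pp

r = 1.79 + 2.52 + 1.8 × (3.87 − 2.52) + 1.1 × (-0.66)
   = 1.79 + 2.52 + 2.43 − 0.726 = 6.01
Deviation = 7.06 − 6.01 = 1.05 pp.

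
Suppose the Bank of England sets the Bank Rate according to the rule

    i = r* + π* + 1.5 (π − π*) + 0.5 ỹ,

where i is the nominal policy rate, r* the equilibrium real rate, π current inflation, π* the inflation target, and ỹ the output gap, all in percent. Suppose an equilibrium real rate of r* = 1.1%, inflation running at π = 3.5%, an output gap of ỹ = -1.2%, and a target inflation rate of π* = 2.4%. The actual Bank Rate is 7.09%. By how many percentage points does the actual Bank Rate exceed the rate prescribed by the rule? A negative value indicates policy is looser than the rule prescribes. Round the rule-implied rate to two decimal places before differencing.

2.54 pp

i = 1.1 + 2.4 + 1.5 × (3.5 − 2.4) + 0.5 × (-1.2)
   = 1.1 + 2.4 + 1.65 − 0.6 = 4.55
Deviation = 7.09 − 4.55 = 2.54 pp.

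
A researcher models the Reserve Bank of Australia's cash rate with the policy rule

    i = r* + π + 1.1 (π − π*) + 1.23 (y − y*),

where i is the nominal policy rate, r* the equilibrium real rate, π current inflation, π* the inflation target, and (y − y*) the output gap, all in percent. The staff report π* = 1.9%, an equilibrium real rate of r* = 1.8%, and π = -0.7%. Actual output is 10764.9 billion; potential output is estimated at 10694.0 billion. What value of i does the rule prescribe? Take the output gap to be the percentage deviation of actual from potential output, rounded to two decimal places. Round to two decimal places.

Output gap = 100 × (10764.9 − 10694.0) / 10694.0 = 0.66%.
i = 1.80 + (-0.70) + 1.1 × (-0.70 − 1.90) + 1.23 × 0.66
   = 1.80 − 0.7 − 2.86 + 0.8118 = -0.95

-0.95%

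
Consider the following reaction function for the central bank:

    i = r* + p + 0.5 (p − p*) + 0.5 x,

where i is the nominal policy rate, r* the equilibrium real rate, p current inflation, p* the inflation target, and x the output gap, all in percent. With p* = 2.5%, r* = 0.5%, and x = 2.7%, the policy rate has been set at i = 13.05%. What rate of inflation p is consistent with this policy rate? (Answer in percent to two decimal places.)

Collecting p: i = r* + (1 + 0.5) p − 0.5 p* + 0.5 x
1.5 p = 13.05 − 0.5 + 0.5 × 2.5 − 0.5 × 2.7 = 12.45
p = 12.45 / 1.5 = 8.30

8.30%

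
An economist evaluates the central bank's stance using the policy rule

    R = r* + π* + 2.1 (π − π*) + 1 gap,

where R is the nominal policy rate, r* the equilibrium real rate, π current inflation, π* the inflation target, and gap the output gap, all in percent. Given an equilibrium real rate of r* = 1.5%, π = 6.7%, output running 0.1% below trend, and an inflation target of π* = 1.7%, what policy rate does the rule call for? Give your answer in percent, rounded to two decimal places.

Output 0.1% below potential → gap = -0.1.
R = 1.5 + 1.7 + 2.1 × (6.7 − 1.7) + 1 × (-0.1)
   = 1.5 + 1.7 + 10.5 − 0.1 = 13.60

13.60%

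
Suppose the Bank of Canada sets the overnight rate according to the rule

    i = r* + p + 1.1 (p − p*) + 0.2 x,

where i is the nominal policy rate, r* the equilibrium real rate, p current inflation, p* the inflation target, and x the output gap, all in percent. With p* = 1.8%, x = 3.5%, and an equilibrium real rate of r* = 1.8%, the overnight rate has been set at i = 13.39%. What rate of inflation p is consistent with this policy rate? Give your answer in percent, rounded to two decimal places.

6.13%

Collecting p: i = r* + (1 + 1.1) p − 1.1 p* + 0.2 x
2.1 p = 13.39 − 1.8 + 1.1 × 1.8 − 0.2 × 3.5 = 12.87
p = 12.87 / 2.1 = 6.13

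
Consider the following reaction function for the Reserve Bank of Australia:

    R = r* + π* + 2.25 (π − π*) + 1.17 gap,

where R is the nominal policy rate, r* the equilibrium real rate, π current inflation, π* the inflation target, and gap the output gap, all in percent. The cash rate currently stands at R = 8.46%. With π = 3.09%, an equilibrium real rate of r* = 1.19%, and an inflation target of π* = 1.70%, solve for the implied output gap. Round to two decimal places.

1.17 gap = 8.46 − 1.19 − 1.70 − 2.25 × (3.09 − 1.70) = 2.4425
gap = 2.4425 / 1.17 = 2.09

2.09%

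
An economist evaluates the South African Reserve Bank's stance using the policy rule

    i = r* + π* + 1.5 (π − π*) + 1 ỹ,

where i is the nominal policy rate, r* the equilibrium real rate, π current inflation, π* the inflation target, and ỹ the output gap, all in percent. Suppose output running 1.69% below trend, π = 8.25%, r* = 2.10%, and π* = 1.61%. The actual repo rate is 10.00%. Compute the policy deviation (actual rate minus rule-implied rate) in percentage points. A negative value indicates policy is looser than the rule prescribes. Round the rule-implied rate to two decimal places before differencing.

-1.98 pp

Output 1.69% below potential → ỹ = -1.69.
i = 2.10 + 1.61 + 1.5 × (8.25 − 1.61) + 1 × (-1.69)
   = 2.10 + 1.61 + 9.96 − 1.69 = 11.98
Deviation = 10.00 − 11.98 = -1.98 pp.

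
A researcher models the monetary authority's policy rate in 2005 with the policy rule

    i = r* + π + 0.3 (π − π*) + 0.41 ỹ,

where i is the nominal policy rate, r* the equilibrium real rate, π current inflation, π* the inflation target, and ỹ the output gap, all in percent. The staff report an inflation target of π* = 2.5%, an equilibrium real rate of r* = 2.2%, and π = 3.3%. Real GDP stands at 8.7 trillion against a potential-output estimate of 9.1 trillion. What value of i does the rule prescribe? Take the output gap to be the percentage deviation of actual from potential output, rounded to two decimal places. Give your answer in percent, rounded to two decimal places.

Output gap = 100 × (8.7 − 9.1) / 9.1 = -4.40%.
i = 2.20 + 3.30 + 0.3 × (3.30 − 2.50) + 0.41 × (-4.40)
   = 2.20 + 3.3 + 0.24 − 1.804 = 3.94

3.94%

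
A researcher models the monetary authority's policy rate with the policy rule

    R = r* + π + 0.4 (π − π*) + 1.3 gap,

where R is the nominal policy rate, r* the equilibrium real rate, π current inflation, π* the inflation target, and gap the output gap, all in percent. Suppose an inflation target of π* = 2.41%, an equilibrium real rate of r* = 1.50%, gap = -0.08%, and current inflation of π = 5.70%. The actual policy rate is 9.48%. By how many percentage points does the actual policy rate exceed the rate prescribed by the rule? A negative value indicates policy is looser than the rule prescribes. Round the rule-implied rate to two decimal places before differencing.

R = 1.50 + 5.70 + 0.4 × (5.70 − 2.41) + 1.3 × (-0.08)
   = 1.50 + 5.7 + 1.316 − 0.104 = 8.41
Deviation = 9.48 − 8.41 = 1.07 pp.

1.07 pp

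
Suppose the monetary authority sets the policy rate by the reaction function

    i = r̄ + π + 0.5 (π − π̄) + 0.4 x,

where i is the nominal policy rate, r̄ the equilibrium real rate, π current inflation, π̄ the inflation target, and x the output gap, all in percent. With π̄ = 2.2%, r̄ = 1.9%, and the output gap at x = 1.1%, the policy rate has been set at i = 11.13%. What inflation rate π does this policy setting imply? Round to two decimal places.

6.59%

Collecting π: i = r̄ + (1 + 0.5) π − 0.5 π̄ + 0.4 x
1.5 π = 11.13 − 1.9 + 0.5 × 2.2 − 0.4 × 1.1 = 9.89
π = 9.89 / 1.5 = 6.59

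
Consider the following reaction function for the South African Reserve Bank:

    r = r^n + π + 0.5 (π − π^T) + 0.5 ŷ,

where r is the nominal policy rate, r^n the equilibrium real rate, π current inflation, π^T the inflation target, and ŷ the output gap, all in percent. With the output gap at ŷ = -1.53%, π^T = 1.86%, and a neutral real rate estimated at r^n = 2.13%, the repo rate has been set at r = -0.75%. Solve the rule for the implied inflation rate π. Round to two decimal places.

Collecting π: r = r^n + (1 + 0.5) π − 0.5 π^T + 0.5 ŷ
1.5 π = -0.75 − 2.13 + 0.5 × 1.86 − 0.5 × (-1.53) = -1.185
π = -1.185 / 1.5 = -0.79

-0.79%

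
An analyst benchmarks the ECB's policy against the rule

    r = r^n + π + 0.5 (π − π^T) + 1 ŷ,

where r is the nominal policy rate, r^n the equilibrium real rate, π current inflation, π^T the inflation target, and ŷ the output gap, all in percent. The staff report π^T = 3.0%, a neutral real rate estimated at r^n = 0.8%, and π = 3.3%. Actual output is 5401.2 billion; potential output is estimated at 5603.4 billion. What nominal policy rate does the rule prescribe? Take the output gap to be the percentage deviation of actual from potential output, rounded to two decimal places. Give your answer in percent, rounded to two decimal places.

0.64%

Output gap = 100 × (5401.2 − 5603.4) / 5603.4 = -3.61%.
r = 0.80 + 3.30 + 0.5 × (3.30 − 3.00) + 1 × (-3.61)
   = 0.80 + 3.3 + 0.15 − 3.61 = 0.64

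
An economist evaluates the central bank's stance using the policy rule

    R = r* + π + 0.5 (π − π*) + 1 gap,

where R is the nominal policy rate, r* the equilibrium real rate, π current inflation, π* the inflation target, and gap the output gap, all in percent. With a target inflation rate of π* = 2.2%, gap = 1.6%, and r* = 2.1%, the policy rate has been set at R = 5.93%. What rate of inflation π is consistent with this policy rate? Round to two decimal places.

Collecting π: R = r* + (1 + 0.5) π − 0.5 π* + 1 gap
1.5 π = 5.93 − 2.1 + 0.5 × 2.2 − 1 × 1.6 = 3.33
π = 3.33 / 1.5 = 2.22

2.22%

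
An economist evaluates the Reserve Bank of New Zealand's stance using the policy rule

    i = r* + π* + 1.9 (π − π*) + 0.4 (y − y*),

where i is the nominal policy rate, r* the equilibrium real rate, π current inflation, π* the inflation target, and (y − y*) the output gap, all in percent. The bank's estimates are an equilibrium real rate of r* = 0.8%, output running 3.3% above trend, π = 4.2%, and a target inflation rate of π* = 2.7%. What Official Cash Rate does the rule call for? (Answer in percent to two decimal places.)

7.67%

Output 3.3% above potential → (y − y*) = 3.3.
i = 0.8 + 2.7 + 1.9 × (4.2 − 2.7) + 0.4 × 3.3
   = 0.8 + 2.7 + 2.85 + 1.32 = 7.67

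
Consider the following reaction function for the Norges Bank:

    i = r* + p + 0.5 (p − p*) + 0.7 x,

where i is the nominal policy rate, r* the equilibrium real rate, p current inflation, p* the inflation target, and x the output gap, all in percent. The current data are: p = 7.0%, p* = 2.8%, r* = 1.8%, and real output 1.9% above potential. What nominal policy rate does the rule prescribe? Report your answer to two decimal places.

Output 1.9% above potential → x = 1.9.
i = 1.8 + 7.0 + 0.5 × (7.0 − 2.8) + 0.7 × 1.9
   = 1.8 + 7 + 2.1 + 1.33 = 12.23

12.23%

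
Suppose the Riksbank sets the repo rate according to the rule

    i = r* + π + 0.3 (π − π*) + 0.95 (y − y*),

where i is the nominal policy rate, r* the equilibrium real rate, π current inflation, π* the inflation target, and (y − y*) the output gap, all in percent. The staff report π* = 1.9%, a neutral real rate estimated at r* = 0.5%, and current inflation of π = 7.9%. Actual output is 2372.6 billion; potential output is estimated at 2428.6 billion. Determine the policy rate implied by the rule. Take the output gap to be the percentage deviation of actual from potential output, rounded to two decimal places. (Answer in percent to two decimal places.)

8.01%

Output gap = 100 × (2372.6 − 2428.6) / 2428.6 = -2.31%.
i = 0.50 + 7.90 + 0.3 × (7.90 − 1.90) + 0.95 × (-2.31)
   = 0.50 + 7.9 + 1.8 − 2.1945 = 8.01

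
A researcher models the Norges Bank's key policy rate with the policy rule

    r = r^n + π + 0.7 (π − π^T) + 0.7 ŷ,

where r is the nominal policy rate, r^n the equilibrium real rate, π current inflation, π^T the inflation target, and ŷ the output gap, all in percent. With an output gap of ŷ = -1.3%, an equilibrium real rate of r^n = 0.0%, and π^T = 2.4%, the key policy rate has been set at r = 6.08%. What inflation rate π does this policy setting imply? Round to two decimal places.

Collecting π: r = r^n + (1 + 0.7) π − 0.7 π^T + 0.7 ŷ
1.7 π = 6.08 − 0.0 + 0.7 × 2.4 − 0.7 × (-1.3) = 8.67
π = 8.67 / 1.7 = 5.10

5.10%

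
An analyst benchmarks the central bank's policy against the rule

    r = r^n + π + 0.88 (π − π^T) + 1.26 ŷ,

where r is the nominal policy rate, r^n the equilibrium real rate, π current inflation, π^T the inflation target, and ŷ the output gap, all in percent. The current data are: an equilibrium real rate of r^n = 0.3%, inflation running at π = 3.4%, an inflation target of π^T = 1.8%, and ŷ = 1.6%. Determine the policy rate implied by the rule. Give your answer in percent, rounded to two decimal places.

7.12%

r = 0.3 + 3.4 + 0.88 × (3.4 − 1.8) + 1.26 × 1.6
   = 0.3 + 3.4 + 1.408 + 2.016 = 7.12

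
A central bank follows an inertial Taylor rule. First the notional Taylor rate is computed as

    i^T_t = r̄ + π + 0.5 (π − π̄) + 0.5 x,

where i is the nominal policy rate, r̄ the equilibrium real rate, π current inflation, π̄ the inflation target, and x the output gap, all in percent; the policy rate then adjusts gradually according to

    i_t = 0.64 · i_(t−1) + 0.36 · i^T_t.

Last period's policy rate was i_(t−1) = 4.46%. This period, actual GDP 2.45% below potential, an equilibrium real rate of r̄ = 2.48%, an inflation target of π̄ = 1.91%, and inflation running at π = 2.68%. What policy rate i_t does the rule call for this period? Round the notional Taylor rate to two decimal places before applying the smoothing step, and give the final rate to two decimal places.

4.41%

Output 2.45% below potential → x = -2.45.
i^T_t = 2.48 + 2.68 + 0.5 × (2.68 − 1.91) + 0.5 × (-2.45)
   = 2.48 + 2.68 + 0.385 − 1.225 = 4.32
i_t = 0.64 × 4.46 + 0.36 × 4.32 = 2.8544 + 1.5552 = 4.41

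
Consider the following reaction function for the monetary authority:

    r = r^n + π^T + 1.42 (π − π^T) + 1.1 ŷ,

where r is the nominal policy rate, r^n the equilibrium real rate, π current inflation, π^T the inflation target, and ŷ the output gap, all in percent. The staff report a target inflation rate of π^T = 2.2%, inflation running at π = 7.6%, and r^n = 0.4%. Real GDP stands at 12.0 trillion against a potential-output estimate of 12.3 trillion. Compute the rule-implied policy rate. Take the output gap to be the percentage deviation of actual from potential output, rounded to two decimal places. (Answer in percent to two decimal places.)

7.58%

Output gap = 100 × (12.0 − 12.3) / 12.3 = -2.44%.
r = 0.40 + 2.20 + 1.42 × (7.60 − 2.20) + 1.1 × (-2.44)
   = 0.40 + 2.2 + 7.668 − 2.684 = 7.58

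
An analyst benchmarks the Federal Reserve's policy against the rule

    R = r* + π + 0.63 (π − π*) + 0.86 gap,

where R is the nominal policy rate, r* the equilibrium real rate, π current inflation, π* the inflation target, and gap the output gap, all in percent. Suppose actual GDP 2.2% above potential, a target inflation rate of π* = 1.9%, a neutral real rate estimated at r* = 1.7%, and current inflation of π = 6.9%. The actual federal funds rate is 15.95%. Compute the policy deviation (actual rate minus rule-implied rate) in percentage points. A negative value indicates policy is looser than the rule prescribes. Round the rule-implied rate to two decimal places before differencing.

Output 2.2% above potential → gap = 2.2.
R = 1.7 + 6.9 + 0.63 × (6.9 − 1.9) + 0.86 × 2.2
   = 1.7 + 6.9 + 3.15 + 1.892 = 13.64
Deviation = 15.95 − 13.64 = 2.31 pp.

2.31 pp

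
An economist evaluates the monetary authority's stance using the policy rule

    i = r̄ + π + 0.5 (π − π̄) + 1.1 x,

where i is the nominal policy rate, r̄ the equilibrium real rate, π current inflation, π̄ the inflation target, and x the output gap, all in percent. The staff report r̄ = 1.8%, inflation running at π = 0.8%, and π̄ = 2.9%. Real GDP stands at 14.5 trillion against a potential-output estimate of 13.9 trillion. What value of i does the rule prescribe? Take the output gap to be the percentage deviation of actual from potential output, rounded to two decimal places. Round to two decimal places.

6.30%

Output gap = 100 × (14.5 − 13.9) / 13.9 = 4.32%.
i = 1.80 + 0.80 + 0.5 × (0.80 − 2.90) + 1.1 × 4.32
   = 1.80 + 0.8 − 1.05 + 4.752 = 6.30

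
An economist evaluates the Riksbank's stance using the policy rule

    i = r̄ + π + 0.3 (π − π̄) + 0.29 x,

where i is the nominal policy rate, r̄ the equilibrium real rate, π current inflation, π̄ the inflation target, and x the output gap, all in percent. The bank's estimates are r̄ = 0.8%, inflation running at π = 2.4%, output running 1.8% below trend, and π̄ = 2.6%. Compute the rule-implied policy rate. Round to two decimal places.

Output 1.8% below potential → x = -1.8.
i = 0.8 + 2.4 + 0.3 × (2.4 − 2.6) + 0.29 × (-1.8)
   = 0.8 + 2.4 − 0.06 − 0.522 = 2.62

2.62%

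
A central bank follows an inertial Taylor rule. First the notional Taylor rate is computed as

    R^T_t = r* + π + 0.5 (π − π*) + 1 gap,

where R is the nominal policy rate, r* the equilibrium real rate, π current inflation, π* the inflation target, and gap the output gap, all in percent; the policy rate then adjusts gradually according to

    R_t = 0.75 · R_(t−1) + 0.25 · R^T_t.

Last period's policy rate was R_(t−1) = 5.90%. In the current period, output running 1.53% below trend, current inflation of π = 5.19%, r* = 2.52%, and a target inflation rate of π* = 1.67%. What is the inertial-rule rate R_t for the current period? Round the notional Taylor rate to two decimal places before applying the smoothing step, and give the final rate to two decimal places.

Output 1.53% below potential → gap = -1.53.
R^T_t = 2.52 + 5.19 + 0.5 × (5.19 − 1.67) + 1 × (-1.53)
   = 2.52 + 5.19 + 1.76 − 1.53 = 7.94
R_t = 0.75 × 5.90 + 0.25 × 7.94 = 4.425 + 1.985 = 6.41

6.41%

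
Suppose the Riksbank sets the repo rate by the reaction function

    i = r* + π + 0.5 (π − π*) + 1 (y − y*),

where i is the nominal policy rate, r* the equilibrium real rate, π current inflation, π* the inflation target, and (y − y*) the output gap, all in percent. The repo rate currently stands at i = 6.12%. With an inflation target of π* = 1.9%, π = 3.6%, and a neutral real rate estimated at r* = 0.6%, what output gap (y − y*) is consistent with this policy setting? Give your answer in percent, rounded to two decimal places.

1.07%

1 (y − y*) = 6.12 − 0.6 − 3.6 − 0.5 × (3.6 − 1.9) = 1.07
(y − y*) = 1.07 / 1 = 1.07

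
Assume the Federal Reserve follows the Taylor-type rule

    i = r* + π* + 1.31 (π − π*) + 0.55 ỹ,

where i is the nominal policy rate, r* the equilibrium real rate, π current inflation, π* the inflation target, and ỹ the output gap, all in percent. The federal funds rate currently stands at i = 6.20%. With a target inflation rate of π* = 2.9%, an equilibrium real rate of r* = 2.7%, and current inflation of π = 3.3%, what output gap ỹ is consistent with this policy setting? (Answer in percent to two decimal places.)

0.14%

0.55 ỹ = 6.20 − 2.7 − 2.9 − 1.31 × (3.3 − 2.9) = 0.076
ỹ = 0.076 / 0.55 = 0.14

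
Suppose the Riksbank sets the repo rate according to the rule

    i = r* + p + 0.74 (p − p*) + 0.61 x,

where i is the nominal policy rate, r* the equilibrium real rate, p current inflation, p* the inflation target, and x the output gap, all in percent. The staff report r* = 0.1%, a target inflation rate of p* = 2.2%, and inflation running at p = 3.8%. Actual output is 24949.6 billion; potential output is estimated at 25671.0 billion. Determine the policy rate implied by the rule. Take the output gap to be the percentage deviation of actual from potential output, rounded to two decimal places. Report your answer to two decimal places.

3.37%

Output gap = 100 × (24949.6 − 25671.0) / 25671.0 = -2.81%.
i = 0.10 + 3.80 + 0.74 × (3.80 − 2.20) + 0.61 × (-2.81)
   = 0.10 + 3.8 + 1.184 − 1.7141 = 3.37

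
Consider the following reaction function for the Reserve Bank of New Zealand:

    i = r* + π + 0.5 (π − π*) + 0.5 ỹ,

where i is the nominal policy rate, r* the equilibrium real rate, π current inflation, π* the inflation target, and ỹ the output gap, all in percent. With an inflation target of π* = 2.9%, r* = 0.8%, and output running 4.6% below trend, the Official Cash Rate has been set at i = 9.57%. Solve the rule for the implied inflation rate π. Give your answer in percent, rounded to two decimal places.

Output 4.6% below potential → ỹ = -4.6.
Collecting π: i = r* + (1 + 0.5) π − 0.5 π* + 0.5 ỹ
1.5 π = 9.57 − 0.8 + 0.5 × 2.9 − 0.5 × (-4.6) = 12.52
π = 12.52 / 1.5 = 8.35

8.35%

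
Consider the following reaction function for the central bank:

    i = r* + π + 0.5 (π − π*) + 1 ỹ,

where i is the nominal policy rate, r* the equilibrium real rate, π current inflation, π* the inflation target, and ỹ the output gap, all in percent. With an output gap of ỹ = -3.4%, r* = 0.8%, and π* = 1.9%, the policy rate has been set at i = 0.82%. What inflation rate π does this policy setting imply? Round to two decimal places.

2.91%

Collecting π: i = r* + (1 + 0.5) π − 0.5 π* + 1 ỹ
1.5 π = 0.82 − 0.8 + 0.5 × 1.9 − 1 × (-3.4) = 4.37
π = 4.37 / 1.5 = 2.91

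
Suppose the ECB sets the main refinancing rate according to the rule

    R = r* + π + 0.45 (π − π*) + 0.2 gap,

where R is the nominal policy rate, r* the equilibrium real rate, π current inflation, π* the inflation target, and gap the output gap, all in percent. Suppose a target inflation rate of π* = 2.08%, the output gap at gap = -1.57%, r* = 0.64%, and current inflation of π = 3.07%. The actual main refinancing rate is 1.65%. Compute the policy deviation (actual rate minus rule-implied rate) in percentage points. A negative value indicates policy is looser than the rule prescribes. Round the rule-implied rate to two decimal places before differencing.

R = 0.64 + 3.07 + 0.45 × (3.07 − 2.08) + 0.2 × (-1.57)
   = 0.64 + 3.07 + 0.4455 − 0.314 = 3.84
Deviation = 1.65 − 3.84 = -2.19 pp.

-2.19 pp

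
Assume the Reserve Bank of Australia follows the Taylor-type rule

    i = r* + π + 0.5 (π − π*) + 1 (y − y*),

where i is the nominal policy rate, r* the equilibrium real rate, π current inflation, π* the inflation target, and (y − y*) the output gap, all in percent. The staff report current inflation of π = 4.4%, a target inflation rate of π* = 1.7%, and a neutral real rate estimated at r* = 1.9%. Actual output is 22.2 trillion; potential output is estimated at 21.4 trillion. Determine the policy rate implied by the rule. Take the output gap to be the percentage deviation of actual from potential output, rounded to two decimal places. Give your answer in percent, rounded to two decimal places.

Output gap = 100 × (22.2 − 21.4) / 21.4 = 3.74%.
i = 1.90 + 4.40 + 0.5 × (4.40 − 1.70) + 1 × 3.74
   = 1.90 + 4.4 + 1.35 + 3.74 = 11.39

11.39%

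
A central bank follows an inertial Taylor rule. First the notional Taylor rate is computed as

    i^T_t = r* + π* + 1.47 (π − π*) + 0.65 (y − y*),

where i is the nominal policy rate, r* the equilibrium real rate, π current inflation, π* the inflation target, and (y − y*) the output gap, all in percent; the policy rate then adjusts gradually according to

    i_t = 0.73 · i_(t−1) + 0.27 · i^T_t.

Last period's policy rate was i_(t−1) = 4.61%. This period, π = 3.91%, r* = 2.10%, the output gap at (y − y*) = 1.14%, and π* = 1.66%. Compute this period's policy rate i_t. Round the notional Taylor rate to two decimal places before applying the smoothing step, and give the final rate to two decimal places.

5.47%

i^T_t = 2.10 + 1.66 + 1.47 × (3.91 − 1.66) + 0.65 × 1.14
   = 2.10 + 1.66 + 3.3075 + 0.741 = 7.81
i_t = 0.73 × 4.61 + 0.27 × 7.81 = 3.3653 + 2.1087 = 5.47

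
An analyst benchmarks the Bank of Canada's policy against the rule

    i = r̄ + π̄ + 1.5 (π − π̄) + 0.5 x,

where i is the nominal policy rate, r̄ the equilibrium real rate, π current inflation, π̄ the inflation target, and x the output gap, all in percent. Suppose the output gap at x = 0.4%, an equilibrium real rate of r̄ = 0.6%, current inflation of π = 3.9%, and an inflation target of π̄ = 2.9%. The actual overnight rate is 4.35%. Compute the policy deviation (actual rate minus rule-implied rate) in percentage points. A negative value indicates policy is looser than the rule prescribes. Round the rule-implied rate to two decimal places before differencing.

i = 0.6 + 2.9 + 1.5 × (3.9 − 2.9) + 0.5 × 0.4
   = 0.6 + 2.9 + 1.5 + 0.2 = 5.20
Deviation = 4.35 − 5.20 = -0.85 pp.

-0.85 pp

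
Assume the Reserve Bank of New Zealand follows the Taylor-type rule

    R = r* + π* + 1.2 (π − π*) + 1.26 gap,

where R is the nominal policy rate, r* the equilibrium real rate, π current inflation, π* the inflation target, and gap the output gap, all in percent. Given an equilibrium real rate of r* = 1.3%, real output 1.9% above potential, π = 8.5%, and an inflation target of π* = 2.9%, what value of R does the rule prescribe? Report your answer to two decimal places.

Output 1.9% above potential → gap = 1.9.
R = 1.3 + 2.9 + 1.2 × (8.5 − 2.9) + 1.26 × 1.9
   = 1.3 + 2.9 + 6.72 + 2.394 = 13.31

13.31%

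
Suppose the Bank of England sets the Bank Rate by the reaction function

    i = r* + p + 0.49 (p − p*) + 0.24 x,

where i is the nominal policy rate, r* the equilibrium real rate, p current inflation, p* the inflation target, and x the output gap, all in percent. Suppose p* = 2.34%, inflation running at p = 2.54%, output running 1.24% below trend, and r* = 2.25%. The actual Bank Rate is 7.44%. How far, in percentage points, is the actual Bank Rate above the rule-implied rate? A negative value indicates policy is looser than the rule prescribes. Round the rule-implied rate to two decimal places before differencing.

2.85 pp

Output 1.24% below potential → x = -1.24.
i = 2.25 + 2.54 + 0.49 × (2.54 − 2.34) + 0.24 × (-1.24)
   = 2.25 + 2.54 + 0.098 − 0.2976 = 4.59
Deviation = 7.44 − 4.59 = 2.85 pp.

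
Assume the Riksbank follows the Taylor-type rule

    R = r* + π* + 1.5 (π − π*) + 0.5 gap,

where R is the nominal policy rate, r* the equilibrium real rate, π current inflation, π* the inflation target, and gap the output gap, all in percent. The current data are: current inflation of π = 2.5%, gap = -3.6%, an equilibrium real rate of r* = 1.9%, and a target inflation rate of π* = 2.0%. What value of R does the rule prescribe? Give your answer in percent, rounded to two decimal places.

2.85%

R = 1.9 + 2.0 + 1.5 × (2.5 − 2.0) + 0.5 × (-3.6)
   = 1.9 + 2 + 0.75 − 1.8 = 2.85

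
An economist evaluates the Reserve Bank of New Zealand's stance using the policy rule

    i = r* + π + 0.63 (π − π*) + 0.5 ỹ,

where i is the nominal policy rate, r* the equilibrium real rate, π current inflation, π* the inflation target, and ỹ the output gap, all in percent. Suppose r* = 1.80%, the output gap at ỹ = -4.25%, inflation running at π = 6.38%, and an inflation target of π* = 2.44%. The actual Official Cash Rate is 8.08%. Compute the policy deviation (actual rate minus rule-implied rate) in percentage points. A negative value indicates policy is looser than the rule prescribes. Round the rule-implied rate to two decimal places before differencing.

-0.46 pp

i = 1.80 + 6.38 + 0.63 × (6.38 − 2.44) + 0.5 × (-4.25)
   = 1.80 + 6.38 + 2.4822 − 2.125 = 8.54
Deviation = 8.08 − 8.54 = -0.46 pp.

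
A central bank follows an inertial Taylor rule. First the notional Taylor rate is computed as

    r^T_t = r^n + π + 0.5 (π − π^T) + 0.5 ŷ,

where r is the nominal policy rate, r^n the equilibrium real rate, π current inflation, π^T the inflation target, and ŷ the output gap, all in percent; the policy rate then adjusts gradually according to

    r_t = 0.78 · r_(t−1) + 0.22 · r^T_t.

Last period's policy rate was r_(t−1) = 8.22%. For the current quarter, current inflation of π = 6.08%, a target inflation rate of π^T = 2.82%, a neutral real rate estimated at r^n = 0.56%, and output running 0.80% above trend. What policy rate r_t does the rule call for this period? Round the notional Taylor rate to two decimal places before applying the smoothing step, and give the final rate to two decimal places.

Output 0.80% above potential → ŷ = 0.80.
r^T_t = 0.56 + 6.08 + 0.5 × (6.08 − 2.82) + 0.5 × 0.80
   = 0.56 + 6.08 + 1.63 + 0.4 = 8.67
r_t = 0.78 × 8.22 + 0.22 × 8.67 = 6.4116 + 1.9074 = 8.32

8.32%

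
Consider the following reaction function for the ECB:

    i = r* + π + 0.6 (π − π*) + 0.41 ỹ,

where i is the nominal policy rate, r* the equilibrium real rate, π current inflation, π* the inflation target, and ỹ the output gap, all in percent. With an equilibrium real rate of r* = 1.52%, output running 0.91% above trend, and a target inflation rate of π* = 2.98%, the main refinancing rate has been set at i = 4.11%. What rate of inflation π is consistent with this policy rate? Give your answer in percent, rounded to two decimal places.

Output 0.91% above potential → ỹ = 0.91.
Collecting π: i = r* + (1 + 0.6) π − 0.6 π* + 0.41 ỹ
1.6 π = 4.11 − 1.52 + 0.6 × 2.98 − 0.41 × 0.91 = 4.0049
π = 4.0049 / 1.6 = 2.50

2.50%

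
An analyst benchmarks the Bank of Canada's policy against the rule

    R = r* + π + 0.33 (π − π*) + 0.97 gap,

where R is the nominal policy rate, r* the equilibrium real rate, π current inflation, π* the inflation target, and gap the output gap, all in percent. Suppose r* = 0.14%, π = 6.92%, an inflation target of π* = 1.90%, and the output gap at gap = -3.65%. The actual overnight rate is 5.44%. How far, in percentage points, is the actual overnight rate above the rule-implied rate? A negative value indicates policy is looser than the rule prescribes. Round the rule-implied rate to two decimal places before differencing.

R = 0.14 + 6.92 + 0.33 × (6.92 − 1.90) + 0.97 × (-3.65)
   = 0.14 + 6.92 + 1.6566 − 3.5405 = 5.18
Deviation = 5.44 − 5.18 = 0.26 pp.

0.26 pp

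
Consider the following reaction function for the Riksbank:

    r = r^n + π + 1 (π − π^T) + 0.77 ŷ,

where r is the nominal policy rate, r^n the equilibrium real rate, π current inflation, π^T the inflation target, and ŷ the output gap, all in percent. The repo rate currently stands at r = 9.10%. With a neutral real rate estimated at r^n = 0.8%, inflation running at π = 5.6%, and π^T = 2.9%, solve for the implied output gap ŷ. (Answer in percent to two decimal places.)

0.77 ŷ = 9.10 − 0.8 − 5.6 − 1 × (5.6 − 2.9) = 0
ŷ = 0 / 0.77 = 0.00

0.00%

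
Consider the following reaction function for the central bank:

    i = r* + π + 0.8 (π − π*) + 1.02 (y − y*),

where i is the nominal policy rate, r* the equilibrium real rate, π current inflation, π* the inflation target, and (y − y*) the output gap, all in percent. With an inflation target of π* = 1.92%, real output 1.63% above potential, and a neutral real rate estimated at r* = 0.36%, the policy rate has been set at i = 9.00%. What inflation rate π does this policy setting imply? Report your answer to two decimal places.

Output 1.63% above potential → (y − y*) = 1.63.
Collecting π: i = r* + (1 + 0.8) π − 0.8 π* + 1.02 (y − y*)
1.8 π = 9.00 − 0.36 + 0.8 × 1.92 − 1.02 × 1.63 = 8.5134
π = 8.5134 / 1.8 = 4.73

4.73%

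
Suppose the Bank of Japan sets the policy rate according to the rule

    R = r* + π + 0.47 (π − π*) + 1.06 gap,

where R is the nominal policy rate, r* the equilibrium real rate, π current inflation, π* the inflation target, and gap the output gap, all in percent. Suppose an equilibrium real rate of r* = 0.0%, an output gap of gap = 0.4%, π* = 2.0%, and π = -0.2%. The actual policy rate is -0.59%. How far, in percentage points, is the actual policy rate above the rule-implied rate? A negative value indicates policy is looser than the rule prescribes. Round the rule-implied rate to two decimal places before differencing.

0.22 pp

R = 0.0 + (-0.2) + 0.47 × (-0.2 − 2.0) + 1.06 × 0.4
   = 0.0 − 0.2 − 1.034 + 0.424 = -0.81
Deviation = -0.59 − (-0.81) = 0.22 pp.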